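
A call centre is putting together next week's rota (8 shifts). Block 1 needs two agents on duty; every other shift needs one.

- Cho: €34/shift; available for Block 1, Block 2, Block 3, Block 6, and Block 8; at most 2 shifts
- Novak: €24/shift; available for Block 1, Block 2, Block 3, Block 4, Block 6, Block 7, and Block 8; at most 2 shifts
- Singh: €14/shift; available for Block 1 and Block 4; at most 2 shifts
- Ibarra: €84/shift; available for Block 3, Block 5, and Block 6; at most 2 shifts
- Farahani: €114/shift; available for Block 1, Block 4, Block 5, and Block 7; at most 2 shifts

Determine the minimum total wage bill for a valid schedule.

€426

Picking the cheapest available agent for each shift independently would cost €256, but that ignores the shift limits.
An optimal schedule: Block 1→Singh+Farahani, Block 2→Cho, Block 3→Novak, Block 4→Singh, Block 5→Ibarra, Block 6→Ibarra, Block 7→Novak, Block 8→Cho.
Total: 14 + 114 + 34 + 24 + 14 + 84 + 84 + 24 + 34 = €426.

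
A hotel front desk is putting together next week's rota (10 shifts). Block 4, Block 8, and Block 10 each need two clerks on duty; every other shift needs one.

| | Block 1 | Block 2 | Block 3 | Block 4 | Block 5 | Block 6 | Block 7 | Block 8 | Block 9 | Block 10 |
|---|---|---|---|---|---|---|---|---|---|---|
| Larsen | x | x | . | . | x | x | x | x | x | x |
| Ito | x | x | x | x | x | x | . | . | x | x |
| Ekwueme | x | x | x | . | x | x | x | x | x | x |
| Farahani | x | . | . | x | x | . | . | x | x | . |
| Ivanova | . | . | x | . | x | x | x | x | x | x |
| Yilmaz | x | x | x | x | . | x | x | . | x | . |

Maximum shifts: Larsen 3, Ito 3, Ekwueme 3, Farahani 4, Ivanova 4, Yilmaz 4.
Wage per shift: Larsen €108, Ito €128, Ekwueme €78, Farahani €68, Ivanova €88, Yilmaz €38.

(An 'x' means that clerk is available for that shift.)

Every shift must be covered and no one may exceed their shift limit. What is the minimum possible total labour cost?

Picking the cheapest available clerk for each shift independently would cost €714, but that ignores the shift limits.
An optimal schedule: Block 1→Farahani, Block 2→Yilmaz, Block 3→Yilmaz, Block 4→Yilmaz+Farahani, Block 5→Farahani, Block 6→Ekwueme, Block 7→Yilmaz, Block 8→Farahani+Ekwueme, Block 9→Ivanova, Block 10→Ekwueme+Ivanova.
Total: 68 + 38 + 38 + 38 + 68 + 68 + 78 + 38 + 68 + 78 + 88 + 78 + 88 = €834.

€834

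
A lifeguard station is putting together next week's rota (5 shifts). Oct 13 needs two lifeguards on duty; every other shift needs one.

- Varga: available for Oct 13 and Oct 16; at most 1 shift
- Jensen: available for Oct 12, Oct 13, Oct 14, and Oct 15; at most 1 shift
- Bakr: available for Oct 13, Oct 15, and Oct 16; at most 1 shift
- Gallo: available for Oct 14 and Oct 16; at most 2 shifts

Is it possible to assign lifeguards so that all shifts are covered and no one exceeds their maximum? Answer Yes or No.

Shifts {Oct 12, Oct 13, Oct 15} need 4 worker-slots in total, but the lifeguards available for any of those shifts (Varga, Jensen, and Bakr) can supply at most 3 among them. So no valid schedule exists.

No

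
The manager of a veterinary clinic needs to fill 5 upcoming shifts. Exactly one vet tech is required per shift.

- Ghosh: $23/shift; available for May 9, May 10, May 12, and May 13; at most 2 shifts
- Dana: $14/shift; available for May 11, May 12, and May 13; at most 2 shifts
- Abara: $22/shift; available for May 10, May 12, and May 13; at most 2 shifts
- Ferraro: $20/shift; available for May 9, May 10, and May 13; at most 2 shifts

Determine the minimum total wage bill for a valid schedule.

$90

May 11 can only be covered by Dana, so that assignment is forced.
Picking the cheapest available vet tech for each shift independently would cost $82, but that ignores the shift limits.
An optimal schedule: May 9→Ferraro, May 10→Ferraro, May 11→Dana, May 12→Dana, May 13→Abara.
Total: 20 + 20 + 14 + 14 + 22 = $90.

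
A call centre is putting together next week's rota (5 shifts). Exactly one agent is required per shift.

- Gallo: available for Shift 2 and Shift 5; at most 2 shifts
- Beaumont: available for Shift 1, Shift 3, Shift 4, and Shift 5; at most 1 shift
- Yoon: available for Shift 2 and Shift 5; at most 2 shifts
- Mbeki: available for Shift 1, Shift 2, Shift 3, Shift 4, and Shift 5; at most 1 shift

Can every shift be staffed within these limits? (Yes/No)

No

Total capacity is 6 and 5 slots are needed, so capacity alone doesn't rule it out.
Shifts {Shift 1, Shift 3, Shift 4} need 3 worker-slots in total, but the agents available for any of those shifts (Beaumont and Mbeki) can supply at most 2 among them. So no valid schedule exists.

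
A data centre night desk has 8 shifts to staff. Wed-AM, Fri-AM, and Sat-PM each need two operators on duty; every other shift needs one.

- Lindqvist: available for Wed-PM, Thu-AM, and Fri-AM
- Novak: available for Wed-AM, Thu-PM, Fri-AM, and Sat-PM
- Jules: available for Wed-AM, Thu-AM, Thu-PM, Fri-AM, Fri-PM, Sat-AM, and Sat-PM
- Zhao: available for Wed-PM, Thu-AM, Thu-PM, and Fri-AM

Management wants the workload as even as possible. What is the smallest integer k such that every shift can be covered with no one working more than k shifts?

4

With 4 operators and 11 worker-slots to fill, someone must work at least ⌈11/4⌉ = 3 shifts, so k ≥ 3.
k = 3 fails: Shifts {Wed-AM, Fri-PM, Sat-AM, Sat-PM} need 6 worker-slots in total, but the operators available for any of those shifts (Novak and Jules) can supply at most 5 among them. So no valid schedule exists.
k = 4 works: Wed-AM→Novak+Jules, Wed-PM→Lindqvist, Thu-AM→Lindqvist, Thu-PM→Novak, Fri-AM→Lindqvist+Novak, Fri-PM→Jules, Sat-AM→Jules, Sat-PM→Novak+Jules.
Loads: Lindqvist 3, Novak 4, Jules 4, Zhao 0 — all ≤ 4.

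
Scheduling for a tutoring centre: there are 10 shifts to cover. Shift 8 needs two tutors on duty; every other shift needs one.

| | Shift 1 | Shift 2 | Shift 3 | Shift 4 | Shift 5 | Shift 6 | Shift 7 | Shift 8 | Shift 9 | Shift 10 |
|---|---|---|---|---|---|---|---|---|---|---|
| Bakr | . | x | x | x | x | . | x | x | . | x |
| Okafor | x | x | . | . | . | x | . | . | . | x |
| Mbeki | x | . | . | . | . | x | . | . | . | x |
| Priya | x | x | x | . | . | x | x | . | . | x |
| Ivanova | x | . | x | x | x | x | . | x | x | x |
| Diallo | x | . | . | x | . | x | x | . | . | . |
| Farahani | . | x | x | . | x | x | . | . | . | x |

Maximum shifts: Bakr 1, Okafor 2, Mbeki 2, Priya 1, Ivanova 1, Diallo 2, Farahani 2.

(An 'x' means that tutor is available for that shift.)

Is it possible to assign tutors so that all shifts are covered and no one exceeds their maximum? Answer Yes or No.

Total capacity is 11 and 11 slots are needed, so capacity alone doesn't rule it out.
Shifts {Shift 8, Shift 9} need 3 worker-slots in total, but the tutors available for any of those shifts (Bakr and Ivanova) can supply at most 2 among them. So no valid schedule exists.

No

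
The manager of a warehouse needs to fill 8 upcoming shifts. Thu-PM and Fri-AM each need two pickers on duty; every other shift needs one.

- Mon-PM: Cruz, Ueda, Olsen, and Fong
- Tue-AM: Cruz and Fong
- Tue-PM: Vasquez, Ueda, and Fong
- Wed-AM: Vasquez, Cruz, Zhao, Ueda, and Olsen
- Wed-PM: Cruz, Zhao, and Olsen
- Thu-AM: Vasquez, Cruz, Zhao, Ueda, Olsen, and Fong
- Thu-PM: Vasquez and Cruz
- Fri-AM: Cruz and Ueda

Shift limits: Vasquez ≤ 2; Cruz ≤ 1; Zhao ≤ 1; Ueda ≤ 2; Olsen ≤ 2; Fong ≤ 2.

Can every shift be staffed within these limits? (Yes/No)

Total capacity is 10 and 10 slots are needed, so capacity alone doesn't rule it out.
Shifts {Thu-PM, Fri-AM} need 4 worker-slots in total, but the pickers available for any of those shifts (Vasquez, Cruz, and Ueda) can supply at most 3 among them. So no valid schedule exists.

No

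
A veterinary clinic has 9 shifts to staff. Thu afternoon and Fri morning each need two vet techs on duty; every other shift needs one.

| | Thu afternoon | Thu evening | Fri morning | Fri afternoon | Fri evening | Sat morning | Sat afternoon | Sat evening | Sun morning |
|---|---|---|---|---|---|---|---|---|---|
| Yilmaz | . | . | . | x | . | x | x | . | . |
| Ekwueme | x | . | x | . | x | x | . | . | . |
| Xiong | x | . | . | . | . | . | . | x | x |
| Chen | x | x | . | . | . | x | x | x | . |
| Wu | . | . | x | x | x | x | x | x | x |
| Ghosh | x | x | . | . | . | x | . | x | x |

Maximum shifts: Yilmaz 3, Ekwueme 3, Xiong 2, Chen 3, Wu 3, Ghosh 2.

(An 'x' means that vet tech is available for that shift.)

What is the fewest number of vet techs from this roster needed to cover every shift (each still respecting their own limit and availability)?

4

11 slots to fill and no one can take more than 3, so at least ⌈11/3⌉ = 4 vet techs are needed.
Yilmaz, Ekwueme, Chen, and Wu alone can cover everything: Thu afternoon→Ekwueme+Chen, Thu evening→Chen, Fri morning→Ekwueme+Wu, Fri afternoon→Yilmaz, Fri evening→Ekwueme, Sat morning→Yilmaz, Sat afternoon→Yilmaz, Sat evening→Chen, Sun morning→Wu.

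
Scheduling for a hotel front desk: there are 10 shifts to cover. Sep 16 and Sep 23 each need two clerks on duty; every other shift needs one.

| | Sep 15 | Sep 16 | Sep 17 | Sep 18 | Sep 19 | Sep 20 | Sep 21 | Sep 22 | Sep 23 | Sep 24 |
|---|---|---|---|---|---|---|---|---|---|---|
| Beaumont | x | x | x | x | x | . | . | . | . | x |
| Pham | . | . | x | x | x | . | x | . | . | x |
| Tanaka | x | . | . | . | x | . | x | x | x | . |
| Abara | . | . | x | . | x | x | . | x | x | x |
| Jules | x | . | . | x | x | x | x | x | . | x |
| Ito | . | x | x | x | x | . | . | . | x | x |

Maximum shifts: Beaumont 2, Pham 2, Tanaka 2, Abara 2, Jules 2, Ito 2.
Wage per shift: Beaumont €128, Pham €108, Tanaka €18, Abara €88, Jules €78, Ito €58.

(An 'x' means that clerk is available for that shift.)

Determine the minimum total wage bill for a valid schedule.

Sep 16 can only be covered by Beaumont and Ito, so that assignment is forced.
Picking the cheapest available clerk for each shift independently would cost €586, but that ignores the shift limits.
An optimal schedule: Sep 15→Beaumont, Sep 16→Beaumont+Ito, Sep 17→Pham, Sep 18→Jules, Sep 19→Ito, Sep 20→Abara, Sep 21→Pham, Sep 22→Tanaka, Sep 23→Tanaka+Abara, Sep 24→Jules.
Total: 128 + 128 + 58 + 108 + 78 + 58 + 88 + 108 + 18 + 18 + 88 + 78 = €956.

€956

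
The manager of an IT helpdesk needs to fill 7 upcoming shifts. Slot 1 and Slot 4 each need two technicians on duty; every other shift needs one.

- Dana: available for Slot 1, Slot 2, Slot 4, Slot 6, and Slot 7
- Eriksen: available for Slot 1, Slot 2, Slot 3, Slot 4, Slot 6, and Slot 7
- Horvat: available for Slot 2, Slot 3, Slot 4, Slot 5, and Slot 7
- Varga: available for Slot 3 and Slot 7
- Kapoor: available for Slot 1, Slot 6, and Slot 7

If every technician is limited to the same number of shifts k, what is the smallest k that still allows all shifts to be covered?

2

With 5 technicians and 9 worker-slots to fill, someone must work at least ⌈9/5⌉ = 2 shifts, so k ≥ 2.
k = 2 works: Slot 1→Dana+Eriksen, Slot 2→Dana, Slot 3→Varga, Slot 4→Eriksen+Horvat, Slot 5→Horvat, Slot 6→Kapoor, Slot 7→Varga.
Loads: Dana 2, Eriksen 2, Horvat 2, Varga 2, Kapoor 1 — all ≤ 2.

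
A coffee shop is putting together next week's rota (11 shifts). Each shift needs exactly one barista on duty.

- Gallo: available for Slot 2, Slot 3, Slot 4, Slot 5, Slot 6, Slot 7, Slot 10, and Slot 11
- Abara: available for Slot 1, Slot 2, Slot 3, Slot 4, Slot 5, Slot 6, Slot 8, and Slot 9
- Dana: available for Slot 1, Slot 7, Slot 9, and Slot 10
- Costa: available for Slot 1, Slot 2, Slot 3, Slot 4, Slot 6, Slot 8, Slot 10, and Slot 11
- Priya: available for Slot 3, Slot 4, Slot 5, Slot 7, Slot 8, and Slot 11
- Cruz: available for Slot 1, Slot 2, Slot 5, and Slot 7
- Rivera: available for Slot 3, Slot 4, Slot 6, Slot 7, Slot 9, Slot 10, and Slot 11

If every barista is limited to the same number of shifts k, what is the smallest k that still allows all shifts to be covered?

With 7 baristas and 11 worker-slots to fill, someone must work at least ⌈11/7⌉ = 2 shifts, so k ≥ 2.
k = 2 works: Slot 1→Dana, Slot 2→Gallo, Slot 3→Priya, Slot 4→Priya, Slot 5→Gallo, Slot 6→Costa, Slot 7→Cruz, Slot 8→Abara, Slot 9→Abara, Slot 10→Dana, Slot 11→Costa.
Loads: Gallo 2, Abara 2, Dana 2, Costa 2, Priya 2, Cruz 1, Rivera 0 — all ≤ 2.

2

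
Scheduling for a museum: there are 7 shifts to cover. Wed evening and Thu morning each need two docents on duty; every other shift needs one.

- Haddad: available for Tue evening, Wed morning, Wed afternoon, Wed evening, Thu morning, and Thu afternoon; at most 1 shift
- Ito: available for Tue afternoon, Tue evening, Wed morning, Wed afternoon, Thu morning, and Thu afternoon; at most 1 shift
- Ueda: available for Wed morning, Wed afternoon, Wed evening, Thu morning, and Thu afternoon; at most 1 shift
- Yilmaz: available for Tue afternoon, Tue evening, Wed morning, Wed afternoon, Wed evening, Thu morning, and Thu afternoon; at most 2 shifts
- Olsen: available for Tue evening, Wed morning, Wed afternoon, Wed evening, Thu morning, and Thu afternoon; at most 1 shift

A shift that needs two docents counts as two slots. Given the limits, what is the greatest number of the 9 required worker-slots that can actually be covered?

Total capacity across all docents is 1+1+1+2+1 = 6, and 9 slots are needed, so at most 6 can be filled.
An assignment achieving 6: Tue afternoon→Ito, Tue evening→Haddad, Wed morning→Yilmaz, Wed afternoon→Olsen, Wed evening→Ueda+Yilmaz.
Loads: Haddad 1/1, Ito 1/1, Ueda 1/1, Yilmaz 2/2, Olsen 1/1.

6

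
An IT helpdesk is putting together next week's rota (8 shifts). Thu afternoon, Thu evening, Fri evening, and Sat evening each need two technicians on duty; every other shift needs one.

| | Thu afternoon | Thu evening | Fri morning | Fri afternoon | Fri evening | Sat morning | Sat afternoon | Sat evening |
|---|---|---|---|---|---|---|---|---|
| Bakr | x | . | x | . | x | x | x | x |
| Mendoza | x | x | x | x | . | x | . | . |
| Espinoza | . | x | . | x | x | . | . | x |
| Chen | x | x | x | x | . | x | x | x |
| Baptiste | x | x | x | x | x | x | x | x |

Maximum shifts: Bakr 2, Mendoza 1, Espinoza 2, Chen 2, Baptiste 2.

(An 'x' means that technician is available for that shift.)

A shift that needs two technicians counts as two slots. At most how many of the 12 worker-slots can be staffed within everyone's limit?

Total capacity across all technicians is 2+1+2+2+2 = 9, and 12 slots are needed, so at most 9 can be filled.
An assignment achieving 9: Thu afternoon→Mendoza+Chen, Thu evening→Espinoza+Chen, Fri morning→Baptiste, Fri afternoon→Baptiste, Fri evening→Bakr+Espinoza, Sat afternoon→Bakr.
Loads: Bakr 2/2, Mendoza 1/1, Espinoza 2/2, Chen 2/2, Baptiste 2/2.

9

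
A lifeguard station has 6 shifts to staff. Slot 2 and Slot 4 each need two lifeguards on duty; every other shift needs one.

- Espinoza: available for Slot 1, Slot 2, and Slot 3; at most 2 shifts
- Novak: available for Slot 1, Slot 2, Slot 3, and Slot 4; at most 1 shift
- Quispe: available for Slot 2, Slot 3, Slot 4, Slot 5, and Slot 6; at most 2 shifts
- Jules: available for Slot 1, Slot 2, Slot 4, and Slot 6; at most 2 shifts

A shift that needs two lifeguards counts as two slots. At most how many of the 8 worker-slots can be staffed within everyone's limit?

7

Total capacity across all lifeguards is 2+1+2+2 = 7, and 8 slots are needed, so at most 7 can be filled.
An assignment achieving 7: Slot 1→Espinoza, Slot 2→Jules, Slot 3→Espinoza, Slot 4→Novak+Jules, Slot 5→Quispe, Slot 6→Quispe.
Loads: Espinoza 2/2, Novak 1/1, Quispe 2/2, Jules 2/2.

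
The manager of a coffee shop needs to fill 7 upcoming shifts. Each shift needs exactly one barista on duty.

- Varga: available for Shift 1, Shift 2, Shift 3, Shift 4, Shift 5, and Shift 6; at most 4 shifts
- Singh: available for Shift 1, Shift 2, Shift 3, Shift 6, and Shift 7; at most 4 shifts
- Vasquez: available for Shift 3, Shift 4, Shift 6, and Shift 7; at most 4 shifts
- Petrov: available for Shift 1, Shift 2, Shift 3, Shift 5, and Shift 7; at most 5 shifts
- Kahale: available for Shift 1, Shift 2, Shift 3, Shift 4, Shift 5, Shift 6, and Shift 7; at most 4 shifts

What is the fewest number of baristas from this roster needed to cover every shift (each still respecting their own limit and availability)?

2

7 slots to fill and no one can take more than 5, so at least ⌈7/5⌉ = 2 baristas are needed.
Varga and Singh alone can cover everything: Shift 1→Varga, Shift 2→Varga, Shift 3→Singh, Shift 4→Varga, Shift 5→Varga, Shift 6→Singh, Shift 7→Singh.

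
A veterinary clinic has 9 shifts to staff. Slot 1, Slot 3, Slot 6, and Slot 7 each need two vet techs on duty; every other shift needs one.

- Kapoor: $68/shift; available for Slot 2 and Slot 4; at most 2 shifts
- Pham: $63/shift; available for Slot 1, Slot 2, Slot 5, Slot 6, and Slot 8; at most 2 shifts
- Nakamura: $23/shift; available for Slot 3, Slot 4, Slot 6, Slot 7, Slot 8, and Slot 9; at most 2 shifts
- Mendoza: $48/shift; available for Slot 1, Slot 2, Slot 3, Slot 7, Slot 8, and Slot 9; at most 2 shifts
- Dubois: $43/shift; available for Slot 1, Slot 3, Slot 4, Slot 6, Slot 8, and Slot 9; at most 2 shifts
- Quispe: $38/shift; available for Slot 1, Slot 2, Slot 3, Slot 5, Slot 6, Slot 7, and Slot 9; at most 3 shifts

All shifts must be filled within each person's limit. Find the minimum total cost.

Picking the cheapest available vet tech for each shift independently would cost $409, but that ignores the shift limits.
An optimal schedule: Slot 1→Mendoza+Quispe, Slot 2→Kapoor, Slot 3→Dubois+Quispe, Slot 4→Kapoor, Slot 5→Pham, Slot 6→Dubois+Quispe, Slot 7→Nakamura+Mendoza, Slot 8→Pham, Slot 9→Nakamura.
Total: 48 + 38 + 68 + 43 + 38 + 68 + 63 + 43 + 38 + 23 + 48 + 63 + 23 = $604.

$604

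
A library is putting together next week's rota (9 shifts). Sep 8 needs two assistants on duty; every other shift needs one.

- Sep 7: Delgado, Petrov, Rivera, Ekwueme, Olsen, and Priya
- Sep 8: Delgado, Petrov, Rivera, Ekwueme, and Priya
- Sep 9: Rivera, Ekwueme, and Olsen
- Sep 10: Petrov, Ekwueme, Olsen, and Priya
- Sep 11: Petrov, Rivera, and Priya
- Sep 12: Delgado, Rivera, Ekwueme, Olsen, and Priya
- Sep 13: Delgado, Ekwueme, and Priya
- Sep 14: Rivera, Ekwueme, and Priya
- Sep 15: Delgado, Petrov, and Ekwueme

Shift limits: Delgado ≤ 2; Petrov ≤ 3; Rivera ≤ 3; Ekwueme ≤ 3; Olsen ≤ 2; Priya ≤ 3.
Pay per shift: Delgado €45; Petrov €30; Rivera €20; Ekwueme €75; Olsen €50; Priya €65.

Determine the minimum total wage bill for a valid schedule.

Picking the cheapest available assistant for each shift independently would cost €255, but that ignores the shift limits.
An optimal schedule: Sep 7→Olsen, Sep 8→Petrov+Delgado, Sep 9→Rivera, Sep 10→Petrov, Sep 11→Rivera, Sep 12→Olsen, Sep 13→Delgado, Sep 14→Rivera, Sep 15→Petrov.
Total: 50 + 30 + 45 + 20 + 30 + 20 + 50 + 45 + 20 + 30 = €340.

€340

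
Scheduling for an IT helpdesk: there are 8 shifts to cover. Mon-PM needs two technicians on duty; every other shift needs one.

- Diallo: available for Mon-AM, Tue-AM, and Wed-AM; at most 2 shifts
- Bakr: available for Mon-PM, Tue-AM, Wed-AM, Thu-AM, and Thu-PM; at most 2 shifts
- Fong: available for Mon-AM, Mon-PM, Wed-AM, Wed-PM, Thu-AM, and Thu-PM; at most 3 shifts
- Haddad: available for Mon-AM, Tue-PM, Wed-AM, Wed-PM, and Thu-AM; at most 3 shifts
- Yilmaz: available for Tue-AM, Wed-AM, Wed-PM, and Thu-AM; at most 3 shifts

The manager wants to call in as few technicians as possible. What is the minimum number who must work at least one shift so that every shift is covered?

9 slots to fill and no one can take more than 3, so at least ⌈9/3⌉ = 3 technicians are needed.
No set of 3 technicians can cover every shift (each such set leaves at least one shift with no one available or exceeds a cap).
Diallo, Bakr, Fong, and Haddad alone can cover everything: Mon-AM→Diallo, Mon-PM→Bakr+Fong, Tue-AM→Diallo, Tue-PM→Haddad, Wed-AM→Haddad, Wed-PM→Fong, Thu-AM→Fong, Thu-PM→Bakr.

4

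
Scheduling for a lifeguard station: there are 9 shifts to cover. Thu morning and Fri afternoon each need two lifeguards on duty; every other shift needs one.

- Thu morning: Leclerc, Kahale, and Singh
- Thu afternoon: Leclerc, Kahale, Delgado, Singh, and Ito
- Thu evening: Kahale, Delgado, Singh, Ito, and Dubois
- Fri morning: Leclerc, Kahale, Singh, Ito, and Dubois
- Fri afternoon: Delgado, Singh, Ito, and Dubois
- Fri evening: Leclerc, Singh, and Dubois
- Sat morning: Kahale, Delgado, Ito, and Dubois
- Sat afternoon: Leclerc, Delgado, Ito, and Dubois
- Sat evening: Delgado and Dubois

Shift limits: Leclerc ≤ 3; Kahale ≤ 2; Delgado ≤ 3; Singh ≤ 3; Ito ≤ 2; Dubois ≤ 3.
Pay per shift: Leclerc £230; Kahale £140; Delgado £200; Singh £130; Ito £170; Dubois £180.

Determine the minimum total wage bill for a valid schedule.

Picking the cheapest available lifeguard for each shift independently would cost £1580, but that ignores the shift limits.
An optimal schedule: Thu morning→Singh+Kahale, Thu afternoon→Singh, Thu evening→Ito, Fri morning→Dubois, Fri afternoon→Dubois+Delgado, Fri evening→Singh, Sat morning→Kahale, Sat afternoon→Ito, Sat evening→Dubois.
Total: 130 + 140 + 130 + 170 + 180 + 180 + 200 + 130 + 140 + 170 + 180 = £1750.

£1750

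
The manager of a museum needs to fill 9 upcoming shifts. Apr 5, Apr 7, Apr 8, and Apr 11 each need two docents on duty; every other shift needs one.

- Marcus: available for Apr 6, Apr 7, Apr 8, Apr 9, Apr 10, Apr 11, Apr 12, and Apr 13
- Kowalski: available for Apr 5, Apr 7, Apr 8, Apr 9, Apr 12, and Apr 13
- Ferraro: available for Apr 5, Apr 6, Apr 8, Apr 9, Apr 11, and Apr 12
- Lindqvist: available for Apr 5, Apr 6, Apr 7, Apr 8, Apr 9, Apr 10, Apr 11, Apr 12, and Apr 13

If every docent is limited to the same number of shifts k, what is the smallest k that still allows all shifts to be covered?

4

With 4 docents and 13 worker-slots to fill, someone must work at least ⌈13/4⌉ = 4 shifts, so k ≥ 4.
k = 4 works: Apr 5→Kowalski+Ferraro, Apr 6→Marcus, Apr 7→Marcus+Kowalski, Apr 8→Ferraro+Lindqvist, Apr 9→Kowalski, Apr 10→Marcus, Apr 11→Marcus+Ferraro, Apr 12→Ferraro, Apr 13→Kowalski.
Loads: Marcus 4, Kowalski 4, Ferraro 4, Lindqvist 1 — all ≤ 4.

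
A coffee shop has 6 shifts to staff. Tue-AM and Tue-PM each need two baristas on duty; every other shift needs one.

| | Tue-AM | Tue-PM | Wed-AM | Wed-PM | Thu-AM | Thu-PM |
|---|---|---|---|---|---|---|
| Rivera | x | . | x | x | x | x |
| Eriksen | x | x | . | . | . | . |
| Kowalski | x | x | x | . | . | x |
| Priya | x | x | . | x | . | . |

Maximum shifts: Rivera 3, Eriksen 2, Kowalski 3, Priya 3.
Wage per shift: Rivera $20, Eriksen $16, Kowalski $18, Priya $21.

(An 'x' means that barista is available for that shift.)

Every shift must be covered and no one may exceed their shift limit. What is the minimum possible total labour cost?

$146

Thu-AM can only be covered by Rivera, so that assignment is forced.
Picking the cheapest available barista for each shift independently would cost $144, but that ignores the shift limits.
An optimal schedule: Tue-AM→Eriksen+Kowalski, Tue-PM→Eriksen+Kowalski, Wed-AM→Rivera, Wed-PM→Rivera, Thu-AM→Rivera, Thu-PM→Kowalski.
Total: 16 + 18 + 16 + 18 + 20 + 20 + 20 + 18 = $146.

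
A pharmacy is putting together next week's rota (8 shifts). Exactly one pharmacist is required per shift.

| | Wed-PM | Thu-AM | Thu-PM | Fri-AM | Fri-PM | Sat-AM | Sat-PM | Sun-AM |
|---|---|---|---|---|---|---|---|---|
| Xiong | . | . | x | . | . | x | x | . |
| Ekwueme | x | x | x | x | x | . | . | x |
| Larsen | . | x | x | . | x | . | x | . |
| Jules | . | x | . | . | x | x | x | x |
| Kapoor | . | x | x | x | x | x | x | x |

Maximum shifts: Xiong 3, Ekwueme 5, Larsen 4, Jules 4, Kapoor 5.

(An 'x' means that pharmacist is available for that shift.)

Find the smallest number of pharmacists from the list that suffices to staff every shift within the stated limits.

8 slots to fill and no one can take more than 5, so at least ⌈8/5⌉ = 2 pharmacists are needed.
Xiong and Ekwueme alone can cover everything: Wed-PM→Ekwueme, Thu-AM→Ekwueme, Thu-PM→Xiong, Fri-AM→Ekwueme, Fri-PM→Ekwueme, Sat-AM→Xiong, Sat-PM→Xiong, Sun-AM→Ekwueme.

2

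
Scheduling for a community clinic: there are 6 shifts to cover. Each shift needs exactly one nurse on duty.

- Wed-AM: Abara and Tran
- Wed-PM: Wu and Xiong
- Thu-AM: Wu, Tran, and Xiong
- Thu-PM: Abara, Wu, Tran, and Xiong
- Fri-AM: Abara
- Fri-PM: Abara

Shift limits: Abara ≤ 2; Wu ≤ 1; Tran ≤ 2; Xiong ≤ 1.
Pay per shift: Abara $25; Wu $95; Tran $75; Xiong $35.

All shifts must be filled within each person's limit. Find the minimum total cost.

Fri-AM can only be covered by Abara, so that assignment is forced.
Fri-PM can only be covered by Abara, so that assignment is forced.
Picking the cheapest available nurse for each shift independently would cost $170, but that ignores the shift limits.
An optimal schedule: Wed-AM→Tran, Wed-PM→Wu, Thu-AM→Tran, Thu-PM→Xiong, Fri-AM→Abara, Fri-PM→Abara.
Total: 75 + 95 + 75 + 35 + 25 + 25 = $330.

$330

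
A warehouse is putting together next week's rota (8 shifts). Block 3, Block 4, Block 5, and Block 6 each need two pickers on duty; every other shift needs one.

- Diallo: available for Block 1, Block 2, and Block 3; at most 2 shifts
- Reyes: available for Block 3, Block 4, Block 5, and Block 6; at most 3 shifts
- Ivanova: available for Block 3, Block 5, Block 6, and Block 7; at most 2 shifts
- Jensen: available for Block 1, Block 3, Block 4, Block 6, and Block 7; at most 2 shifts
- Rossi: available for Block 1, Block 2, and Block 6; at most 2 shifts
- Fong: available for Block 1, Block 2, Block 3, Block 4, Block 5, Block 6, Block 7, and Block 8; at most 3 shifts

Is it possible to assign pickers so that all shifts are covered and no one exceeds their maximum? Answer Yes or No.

Yes

Block 8 can only be covered by Fong, so that assignment is forced.
One valid schedule: Block 1→Diallo, Block 2→Diallo, Block 3→Reyes+Jensen, Block 4→Reyes+Jensen, Block 5→Reyes+Ivanova, Block 6→Rossi+Fong, Block 7→Ivanova, Block 8→Fong.
Loads: Diallo 2/2, Reyes 3/3, Ivanova 2/2, Jensen 2/2, Rossi 1/2, Fong 2/3 — all within limits.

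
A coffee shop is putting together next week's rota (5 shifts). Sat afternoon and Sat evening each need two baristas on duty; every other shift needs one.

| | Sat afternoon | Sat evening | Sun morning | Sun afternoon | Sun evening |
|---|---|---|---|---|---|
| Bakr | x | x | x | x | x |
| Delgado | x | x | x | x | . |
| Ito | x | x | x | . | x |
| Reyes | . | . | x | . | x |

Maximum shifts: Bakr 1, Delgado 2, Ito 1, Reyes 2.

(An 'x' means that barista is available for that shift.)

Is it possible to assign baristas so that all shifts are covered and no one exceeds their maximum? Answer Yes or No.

No

Shifts {Sat afternoon, Sat evening, Sun afternoon} need 5 worker-slots in total, but the baristas available for any of those shifts (Bakr, Delgado, and Ito) can supply at most 4 among them. So no valid schedule exists.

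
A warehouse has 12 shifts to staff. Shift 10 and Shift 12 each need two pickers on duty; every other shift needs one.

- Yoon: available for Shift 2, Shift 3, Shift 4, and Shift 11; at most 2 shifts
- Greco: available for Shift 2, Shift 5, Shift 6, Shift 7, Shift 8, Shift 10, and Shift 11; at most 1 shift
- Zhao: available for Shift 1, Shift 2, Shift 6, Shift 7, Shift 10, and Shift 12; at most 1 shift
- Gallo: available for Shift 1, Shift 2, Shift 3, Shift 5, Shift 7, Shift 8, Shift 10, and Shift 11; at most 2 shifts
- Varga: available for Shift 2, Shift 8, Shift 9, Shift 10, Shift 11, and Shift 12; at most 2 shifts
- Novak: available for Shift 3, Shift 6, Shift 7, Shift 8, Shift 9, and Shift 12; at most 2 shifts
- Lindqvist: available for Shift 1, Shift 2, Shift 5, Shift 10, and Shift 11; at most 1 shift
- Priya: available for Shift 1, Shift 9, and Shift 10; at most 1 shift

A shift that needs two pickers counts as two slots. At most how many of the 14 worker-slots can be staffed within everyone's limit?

Total capacity across all pickers is 2+1+1+2+2+2+1+1 = 12, and 14 slots are needed, so at most 12 can be filled.
An assignment achieving 12: Shift 1→Gallo, Shift 3→Yoon, Shift 4→Yoon, Shift 5→Greco, Shift 6→Zhao, Shift 7→Gallo, Shift 8→Novak, Shift 9→Varga, Shift 10→Priya, Shift 11→Lindqvist, Shift 12→Varga+Novak.
Loads: Yoon 2/2, Greco 1/1, Zhao 1/1, Gallo 2/2, Varga 2/2, Novak 2/2, Lindqvist 1/1, Priya 1/1.

12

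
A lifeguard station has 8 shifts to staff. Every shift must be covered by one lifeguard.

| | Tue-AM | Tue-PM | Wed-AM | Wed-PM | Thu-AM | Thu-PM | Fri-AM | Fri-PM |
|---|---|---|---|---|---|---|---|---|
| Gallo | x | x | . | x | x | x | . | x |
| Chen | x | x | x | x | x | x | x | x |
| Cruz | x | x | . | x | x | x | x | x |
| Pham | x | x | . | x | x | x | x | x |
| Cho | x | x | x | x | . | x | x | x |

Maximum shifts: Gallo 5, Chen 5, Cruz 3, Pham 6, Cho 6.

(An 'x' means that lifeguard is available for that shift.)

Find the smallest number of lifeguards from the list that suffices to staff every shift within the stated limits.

2

8 slots to fill and no one can take more than 6, so at least ⌈8/6⌉ = 2 lifeguards are needed.
Gallo and Chen alone can cover everything: Tue-AM→Gallo, Tue-PM→Gallo, Wed-AM→Chen, Wed-PM→Gallo, Thu-AM→Gallo, Thu-PM→Gallo, Fri-AM→Chen, Fri-PM→Chen.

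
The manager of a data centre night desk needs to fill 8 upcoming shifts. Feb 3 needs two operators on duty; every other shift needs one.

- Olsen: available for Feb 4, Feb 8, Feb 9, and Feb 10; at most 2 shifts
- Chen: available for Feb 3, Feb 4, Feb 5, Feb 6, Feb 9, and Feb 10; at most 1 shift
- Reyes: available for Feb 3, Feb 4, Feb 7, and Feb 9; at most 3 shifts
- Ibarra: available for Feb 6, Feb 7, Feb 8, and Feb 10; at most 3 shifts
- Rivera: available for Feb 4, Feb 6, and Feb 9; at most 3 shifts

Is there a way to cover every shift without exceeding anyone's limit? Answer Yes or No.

Total capacity is 12 and 9 slots are needed, so capacity alone doesn't rule it out.
Shifts {Feb 3, Feb 5} need 3 worker-slots in total, but the operators available for any of those shifts (Chen and Reyes) can supply at most 2 among them. So no valid schedule exists.

No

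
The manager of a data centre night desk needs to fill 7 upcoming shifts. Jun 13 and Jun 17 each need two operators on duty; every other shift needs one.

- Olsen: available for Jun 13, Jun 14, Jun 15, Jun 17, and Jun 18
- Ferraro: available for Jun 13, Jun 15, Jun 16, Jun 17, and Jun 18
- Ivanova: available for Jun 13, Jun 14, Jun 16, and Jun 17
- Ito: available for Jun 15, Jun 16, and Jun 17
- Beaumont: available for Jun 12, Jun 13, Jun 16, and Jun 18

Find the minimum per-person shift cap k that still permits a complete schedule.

With 5 operators and 9 worker-slots to fill, someone must work at least ⌈9/5⌉ = 2 shifts, so k ≥ 2.
k = 2 works: Jun 12→Beaumont, Jun 13→Ivanova+Beaumont, Jun 14→Olsen, Jun 15→Olsen, Jun 16→Ferraro, Jun 17→Ivanova+Ito, Jun 18→Ferraro.
Loads: Olsen 2, Ferraro 2, Ivanova 2, Ito 1, Beaumont 2 — all ≤ 2.

2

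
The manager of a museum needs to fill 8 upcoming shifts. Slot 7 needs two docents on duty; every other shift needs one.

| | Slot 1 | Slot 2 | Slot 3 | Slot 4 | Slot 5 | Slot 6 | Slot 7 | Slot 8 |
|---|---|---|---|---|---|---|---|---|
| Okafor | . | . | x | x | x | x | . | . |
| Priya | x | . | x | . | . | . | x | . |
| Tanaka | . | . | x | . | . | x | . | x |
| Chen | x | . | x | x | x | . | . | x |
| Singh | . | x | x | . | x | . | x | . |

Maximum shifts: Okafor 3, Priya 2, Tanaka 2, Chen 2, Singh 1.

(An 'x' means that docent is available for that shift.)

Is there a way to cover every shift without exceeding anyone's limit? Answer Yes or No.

No

Total capacity is 10 and 9 slots are needed, so capacity alone doesn't rule it out.
Shifts {Slot 2, Slot 7} need 3 worker-slots in total, but the docents available for any of those shifts (Priya and Singh) can supply at most 2 among them. So no valid schedule exists.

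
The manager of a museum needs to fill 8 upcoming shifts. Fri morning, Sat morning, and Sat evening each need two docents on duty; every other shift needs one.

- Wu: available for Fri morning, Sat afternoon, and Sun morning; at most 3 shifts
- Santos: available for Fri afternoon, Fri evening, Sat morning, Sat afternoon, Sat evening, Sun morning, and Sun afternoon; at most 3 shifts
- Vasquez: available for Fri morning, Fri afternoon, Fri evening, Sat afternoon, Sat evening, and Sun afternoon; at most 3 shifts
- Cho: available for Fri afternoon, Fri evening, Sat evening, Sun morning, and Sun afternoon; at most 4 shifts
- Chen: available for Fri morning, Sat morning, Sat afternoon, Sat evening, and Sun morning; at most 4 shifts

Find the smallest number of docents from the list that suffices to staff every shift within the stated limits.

4

11 slots to fill and no one can take more than 4, so at least ⌈11/4⌉ = 3 docents are needed.
No set of 3 docents can cover every shift (each such set leaves at least one shift with no one available or exceeds a cap).
Wu, Santos, Vasquez, and Chen alone can cover everything: Fri morning→Wu+Vasquez, Fri afternoon→Santos, Fri evening→Santos, Sat morning→Santos+Chen, Sat afternoon→Wu, Sat evening→Vasquez+Chen, Sun morning→Wu, Sun afternoon→Vasquez.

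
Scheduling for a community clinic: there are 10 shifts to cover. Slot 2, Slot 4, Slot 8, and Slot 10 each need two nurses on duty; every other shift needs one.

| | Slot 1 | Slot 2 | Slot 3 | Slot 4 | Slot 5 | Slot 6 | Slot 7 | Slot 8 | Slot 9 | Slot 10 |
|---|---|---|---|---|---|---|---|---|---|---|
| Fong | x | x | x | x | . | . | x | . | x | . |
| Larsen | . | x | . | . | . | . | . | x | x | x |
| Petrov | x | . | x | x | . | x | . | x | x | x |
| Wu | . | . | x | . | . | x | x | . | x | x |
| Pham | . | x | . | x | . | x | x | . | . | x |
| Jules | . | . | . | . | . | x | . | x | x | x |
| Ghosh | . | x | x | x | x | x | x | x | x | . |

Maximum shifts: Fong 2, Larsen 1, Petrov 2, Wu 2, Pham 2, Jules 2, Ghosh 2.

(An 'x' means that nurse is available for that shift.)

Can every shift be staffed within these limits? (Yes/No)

No

Total capacity is 2+1+2+2+2+2+2 = 13 but 14 worker-slots are needed — infeasible.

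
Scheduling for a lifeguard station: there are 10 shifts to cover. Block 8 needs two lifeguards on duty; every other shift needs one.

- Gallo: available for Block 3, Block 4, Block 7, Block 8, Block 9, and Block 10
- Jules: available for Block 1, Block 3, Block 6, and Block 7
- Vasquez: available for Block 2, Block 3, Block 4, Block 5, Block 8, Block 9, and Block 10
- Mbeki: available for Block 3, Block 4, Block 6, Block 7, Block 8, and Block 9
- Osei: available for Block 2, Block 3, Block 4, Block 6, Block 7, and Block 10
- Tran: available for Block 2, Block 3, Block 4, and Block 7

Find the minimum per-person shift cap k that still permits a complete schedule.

2

With 6 lifeguards and 11 worker-slots to fill, someone must work at least ⌈11/6⌉ = 2 shifts, so k ≥ 2.
k = 2 works: Block 1→Jules, Block 2→Vasquez, Block 3→Tran, Block 4→Mbeki, Block 5→Vasquez, Block 6→Jules, Block 7→Osei, Block 8→Gallo+Mbeki, Block 9→Gallo, Block 10→Osei.
Loads: Gallo 2, Jules 2, Vasquez 2, Mbeki 2, Osei 2, Tran 1 — all ≤ 2.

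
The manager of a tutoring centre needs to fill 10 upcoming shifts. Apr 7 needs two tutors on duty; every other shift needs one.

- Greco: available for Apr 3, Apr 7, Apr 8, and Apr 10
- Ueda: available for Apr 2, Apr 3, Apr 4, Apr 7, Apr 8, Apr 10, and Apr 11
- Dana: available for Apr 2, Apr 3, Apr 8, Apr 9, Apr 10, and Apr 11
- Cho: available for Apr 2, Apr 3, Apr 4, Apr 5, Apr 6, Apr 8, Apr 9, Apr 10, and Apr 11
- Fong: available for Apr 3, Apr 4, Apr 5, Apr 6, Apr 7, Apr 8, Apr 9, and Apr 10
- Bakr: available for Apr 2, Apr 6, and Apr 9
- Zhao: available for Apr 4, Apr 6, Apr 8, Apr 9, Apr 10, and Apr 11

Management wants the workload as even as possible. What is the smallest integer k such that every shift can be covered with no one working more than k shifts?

With 7 tutors and 11 worker-slots to fill, someone must work at least ⌈11/7⌉ = 2 shifts, so k ≥ 2.
k = 2 works: Apr 2→Ueda, Apr 3→Greco, Apr 4→Cho, Apr 5→Cho, Apr 6→Fong, Apr 7→Greco+Ueda, Apr 8→Fong, Apr 9→Dana, Apr 10→Zhao, Apr 11→Dana.
Loads: Greco 2, Ueda 2, Dana 2, Cho 2, Fong 2, Bakr 0, Zhao 1 — all ≤ 2.

2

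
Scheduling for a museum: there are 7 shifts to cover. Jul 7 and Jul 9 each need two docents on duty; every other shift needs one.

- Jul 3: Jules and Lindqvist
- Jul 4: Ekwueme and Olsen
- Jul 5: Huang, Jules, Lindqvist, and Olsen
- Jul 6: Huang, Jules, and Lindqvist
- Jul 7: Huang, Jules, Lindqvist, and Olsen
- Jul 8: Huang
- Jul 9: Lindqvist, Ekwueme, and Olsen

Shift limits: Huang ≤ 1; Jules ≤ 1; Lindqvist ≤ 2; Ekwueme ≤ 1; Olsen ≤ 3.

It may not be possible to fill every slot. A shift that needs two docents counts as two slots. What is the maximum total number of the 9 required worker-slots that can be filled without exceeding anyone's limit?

8

Total capacity across all docents is 1+1+2+1+3 = 8, and 9 slots are needed, so at most 8 can be filled.
An assignment achieving 8: Jul 3→Jules, Jul 4→Ekwueme, Jul 5→Olsen, Jul 6→Lindqvist, Jul 7→Olsen, Jul 8→Huang, Jul 9→Lindqvist+Olsen.
Loads: Huang 1/1, Jules 1/1, Lindqvist 2/2, Ekwueme 1/1, Olsen 3/3.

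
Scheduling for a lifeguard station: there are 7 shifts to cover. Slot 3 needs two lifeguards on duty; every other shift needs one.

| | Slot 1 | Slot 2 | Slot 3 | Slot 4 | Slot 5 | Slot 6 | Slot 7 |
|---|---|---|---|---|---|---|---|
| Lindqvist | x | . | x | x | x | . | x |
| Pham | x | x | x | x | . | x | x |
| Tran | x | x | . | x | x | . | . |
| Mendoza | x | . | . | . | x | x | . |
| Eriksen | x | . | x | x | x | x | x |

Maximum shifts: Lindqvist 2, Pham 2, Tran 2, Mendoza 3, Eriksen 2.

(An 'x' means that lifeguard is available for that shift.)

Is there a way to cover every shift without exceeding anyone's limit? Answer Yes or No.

One valid schedule: Slot 1→Mendoza, Slot 2→Pham, Slot 3→Lindqvist+Pham, Slot 4→Tran, Slot 5→Tran, Slot 6→Mendoza, Slot 7→Lindqvist.
Loads: Lindqvist 2/2, Pham 2/2, Tran 2/2, Mendoza 2/3, Eriksen 0/2 — all within limits.

Yes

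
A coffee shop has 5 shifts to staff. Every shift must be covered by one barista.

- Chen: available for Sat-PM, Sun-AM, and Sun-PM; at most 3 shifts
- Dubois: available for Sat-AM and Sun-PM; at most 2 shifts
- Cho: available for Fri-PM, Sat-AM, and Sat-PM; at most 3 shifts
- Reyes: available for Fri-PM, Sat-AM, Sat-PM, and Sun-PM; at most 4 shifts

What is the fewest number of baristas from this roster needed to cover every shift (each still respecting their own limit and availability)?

2

5 slots to fill and no one can take more than 4, so at least ⌈5/4⌉ = 2 baristas are needed.
Chen and Cho alone can cover everything: Fri-PM→Cho, Sat-AM→Cho, Sat-PM→Chen, Sun-AM→Chen, Sun-PM→Chen.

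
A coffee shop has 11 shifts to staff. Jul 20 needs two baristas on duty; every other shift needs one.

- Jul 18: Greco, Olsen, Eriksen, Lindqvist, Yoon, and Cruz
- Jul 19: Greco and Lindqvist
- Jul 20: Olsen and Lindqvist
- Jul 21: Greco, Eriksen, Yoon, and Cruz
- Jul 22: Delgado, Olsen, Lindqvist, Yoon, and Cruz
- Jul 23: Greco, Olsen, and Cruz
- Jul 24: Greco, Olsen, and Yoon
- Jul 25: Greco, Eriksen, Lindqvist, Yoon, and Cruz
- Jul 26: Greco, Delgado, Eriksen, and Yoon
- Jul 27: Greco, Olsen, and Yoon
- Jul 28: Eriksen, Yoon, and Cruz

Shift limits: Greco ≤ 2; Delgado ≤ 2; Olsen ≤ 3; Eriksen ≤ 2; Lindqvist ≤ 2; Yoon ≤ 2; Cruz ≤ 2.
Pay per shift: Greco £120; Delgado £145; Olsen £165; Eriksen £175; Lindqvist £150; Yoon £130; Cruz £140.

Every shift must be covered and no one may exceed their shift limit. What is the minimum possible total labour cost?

£1700

Jul 20 can only be covered by Olsen and Lindqvist, so that assignment is forced.
Picking the cheapest available barista for each shift independently would cost £1535, but that ignores the shift limits.
An optimal schedule: Jul 18→Olsen, Jul 19→Greco, Jul 20→Lindqvist+Olsen, Jul 21→Cruz, Jul 22→Delgado, Jul 23→Greco, Jul 24→Yoon, Jul 25→Lindqvist, Jul 26→Delgado, Jul 27→Yoon, Jul 28→Cruz.
Total: 165 + 120 + 150 + 165 + 140 + 145 + 120 + 130 + 150 + 145 + 130 + 140 = £1700.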